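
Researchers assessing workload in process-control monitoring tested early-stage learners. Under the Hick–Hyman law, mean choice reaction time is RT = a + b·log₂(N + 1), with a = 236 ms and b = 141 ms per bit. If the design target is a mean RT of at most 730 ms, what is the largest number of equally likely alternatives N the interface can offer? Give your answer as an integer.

Set 236 + 141·log₂(N + 1) ≤ 730.
log₂(N + 1) ≤ (730 − 236) / 141 = 3.5035.
N + 1 ≤ 2^3.5035 = 11.3412.
N ≤ 10.3412, so the largest integer N is 10.

10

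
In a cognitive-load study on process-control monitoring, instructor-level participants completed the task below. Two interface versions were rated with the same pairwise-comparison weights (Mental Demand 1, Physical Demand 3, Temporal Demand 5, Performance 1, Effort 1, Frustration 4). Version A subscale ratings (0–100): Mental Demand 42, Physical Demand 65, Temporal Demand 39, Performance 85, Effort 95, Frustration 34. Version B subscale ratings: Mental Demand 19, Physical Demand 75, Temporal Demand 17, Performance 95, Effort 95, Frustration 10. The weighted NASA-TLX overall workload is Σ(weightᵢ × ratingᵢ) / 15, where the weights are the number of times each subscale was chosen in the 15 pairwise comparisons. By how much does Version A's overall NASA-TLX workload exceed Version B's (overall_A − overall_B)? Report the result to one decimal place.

Version A weighted sum = 1·42 + 3·65 + 5·39 + 1·85 + 1·95 + 4·34 = 42 + 195 + 195 + 85 + 95 + 136 = 748; overall_A = 748/15 = 49.8667.
Version B weighted sum = 1·19 + 3·75 + 5·17 + 1·95 + 1·95 + 4·10 = 19 + 225 + 85 + 95 + 95 + 40 = 559; overall_B = 559/15 = 37.2667.
Difference = 49.8667 − 37.2667 = 12.6000 ≈ 12.6.

12.6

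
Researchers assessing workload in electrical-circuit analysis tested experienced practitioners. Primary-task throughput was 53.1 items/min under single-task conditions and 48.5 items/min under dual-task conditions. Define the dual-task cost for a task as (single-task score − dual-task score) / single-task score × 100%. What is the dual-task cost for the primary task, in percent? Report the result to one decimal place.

Cost = (53.1 − 48.5) / 53.1 × 100%
     = 4.6000 / 53.1 × 100% = 8.6629%.
≈ 8.7%.

8.7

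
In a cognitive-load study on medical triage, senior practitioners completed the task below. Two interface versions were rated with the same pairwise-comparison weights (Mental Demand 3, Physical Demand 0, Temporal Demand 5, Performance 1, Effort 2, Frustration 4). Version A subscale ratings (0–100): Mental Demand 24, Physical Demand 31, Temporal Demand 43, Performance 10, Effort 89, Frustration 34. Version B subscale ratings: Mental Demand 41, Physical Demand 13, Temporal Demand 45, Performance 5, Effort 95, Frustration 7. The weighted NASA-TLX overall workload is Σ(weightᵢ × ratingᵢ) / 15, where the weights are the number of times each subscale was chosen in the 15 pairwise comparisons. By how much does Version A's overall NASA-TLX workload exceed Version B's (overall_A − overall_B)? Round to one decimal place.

Version A weighted sum = 3·24 + 0·31 + 5·43 + 1·10 + 2·89 + 4·34 = 72 + 0 + 215 + 10 + 178 + 136 = 611; overall_A = 611/15 = 40.7333.
Version B weighted sum = 3·41 + 0·13 + 5·45 + 1·5 + 2·95 + 4·7 = 123 + 0 + 225 + 5 + 190 + 28 = 571; overall_B = 571/15 = 38.0667.
Difference = 40.7333 − 38.0667 = 2.6666 ≈ 2.7.

2.7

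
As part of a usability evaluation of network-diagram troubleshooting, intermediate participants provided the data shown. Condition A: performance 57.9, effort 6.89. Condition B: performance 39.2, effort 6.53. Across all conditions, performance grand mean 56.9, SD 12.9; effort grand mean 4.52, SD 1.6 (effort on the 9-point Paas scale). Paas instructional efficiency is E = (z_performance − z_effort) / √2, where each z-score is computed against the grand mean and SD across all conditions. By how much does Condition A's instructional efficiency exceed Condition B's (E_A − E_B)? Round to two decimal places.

Condition A: z_P = (57.9 − 56.9)/12.9 = 0.0775; z_E = (6.89 − 4.52)/1.6 = 1.4812; E_A = (0.0775 − 1.4812)/√2 = -0.9926.
Condition B: z_P = (39.2 − 56.9)/12.9 = -1.3721; z_E = (6.53 − 4.52)/1.6 = 1.2563; E_B = (-1.3721 − 1.2563)/√2 = -1.8586.
E_A − E_B = -0.9926 − (-1.8586) = 0.8660 ≈ 0.87.

0.87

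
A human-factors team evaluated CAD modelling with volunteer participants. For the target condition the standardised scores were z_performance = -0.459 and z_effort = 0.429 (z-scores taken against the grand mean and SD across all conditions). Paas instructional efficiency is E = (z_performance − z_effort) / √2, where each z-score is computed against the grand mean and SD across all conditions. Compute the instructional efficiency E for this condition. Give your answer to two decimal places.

z_P − z_E = -0.459 − 0.429 = -0.8880.
E = -0.8880 / √2 = -0.8880 / 1.41421 = -0.6279 ≈ -0.63.

-0.63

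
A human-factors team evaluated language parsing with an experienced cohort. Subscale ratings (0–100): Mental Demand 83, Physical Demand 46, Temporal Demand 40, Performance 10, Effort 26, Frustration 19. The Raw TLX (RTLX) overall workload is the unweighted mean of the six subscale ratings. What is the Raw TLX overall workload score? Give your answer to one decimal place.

37.3

Sum of ratings = 83 + 46 + 40 + 10 + 26 + 19 = 224.
RTLX = 224 / 6 = 37.3333 ≈ 37.3.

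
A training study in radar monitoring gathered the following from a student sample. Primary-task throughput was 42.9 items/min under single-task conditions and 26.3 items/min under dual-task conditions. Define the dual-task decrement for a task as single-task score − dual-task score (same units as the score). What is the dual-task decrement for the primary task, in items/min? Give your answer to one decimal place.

Decrement = 42.9 − 26.3 = 16.6000 items/min ≈ 16.6 items/min.

16.6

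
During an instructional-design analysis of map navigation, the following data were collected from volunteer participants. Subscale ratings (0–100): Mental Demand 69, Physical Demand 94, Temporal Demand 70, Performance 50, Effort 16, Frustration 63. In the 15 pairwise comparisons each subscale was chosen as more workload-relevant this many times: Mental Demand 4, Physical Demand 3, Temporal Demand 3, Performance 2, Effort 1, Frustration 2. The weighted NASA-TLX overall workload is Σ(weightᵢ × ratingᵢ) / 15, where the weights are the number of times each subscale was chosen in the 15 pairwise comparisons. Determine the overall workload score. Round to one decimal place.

67.3

The tallies are the weights (they sum to 15).
Weighted sum = 4·69 + 3·94 + 3·70 + 2·50 + 1·16 + 2·63
            = 276 + 282 + 210 + 100 + 16 + 126 = 1010.
Overall workload = 1010 / 15 = 67.3333 ≈ 67.3.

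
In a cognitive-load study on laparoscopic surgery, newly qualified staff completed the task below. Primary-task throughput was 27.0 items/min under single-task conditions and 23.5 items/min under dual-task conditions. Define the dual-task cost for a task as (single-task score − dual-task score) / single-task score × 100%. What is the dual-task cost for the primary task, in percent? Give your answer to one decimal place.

13.0

Cost = (27.0 − 23.5) / 27.0 × 100%
     = 3.5000 / 27.0 × 100% = 12.9630%.
≈ 13.0%.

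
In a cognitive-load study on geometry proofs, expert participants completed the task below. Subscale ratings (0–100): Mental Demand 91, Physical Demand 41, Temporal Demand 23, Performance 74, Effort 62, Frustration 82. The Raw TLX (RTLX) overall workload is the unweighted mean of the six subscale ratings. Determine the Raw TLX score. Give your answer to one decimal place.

Sum of ratings = 91 + 41 + 23 + 74 + 62 + 82 = 373.
RTLX = 373 / 6 = 62.1667 ≈ 62.2.

62.2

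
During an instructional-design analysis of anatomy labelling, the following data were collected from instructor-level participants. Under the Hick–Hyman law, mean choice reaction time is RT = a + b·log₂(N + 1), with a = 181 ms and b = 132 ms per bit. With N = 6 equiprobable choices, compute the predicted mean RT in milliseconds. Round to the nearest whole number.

552

log₂(6 + 1) = log₂(7) = 2.8074.
RT = 181 + 132 × 2.8074 = 181 + 370.5768 = 551.5768 ms.
≈ 552 ms.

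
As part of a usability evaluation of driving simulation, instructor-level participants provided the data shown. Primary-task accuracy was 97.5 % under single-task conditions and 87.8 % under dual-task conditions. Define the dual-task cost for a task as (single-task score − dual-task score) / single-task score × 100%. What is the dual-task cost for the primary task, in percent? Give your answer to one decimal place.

Cost = (97.5 − 87.8) / 97.5 × 100%
     = 9.7000 / 97.5 × 100% = 9.9487%.
≈ 9.9%.

9.9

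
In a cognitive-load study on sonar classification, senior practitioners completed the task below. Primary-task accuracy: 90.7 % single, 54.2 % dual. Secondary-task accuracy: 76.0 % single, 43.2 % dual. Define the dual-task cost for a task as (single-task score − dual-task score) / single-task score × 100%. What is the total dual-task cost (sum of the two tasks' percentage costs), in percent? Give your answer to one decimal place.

83.4

Primary cost = (90.7 − 54.2) / 90.7 × 100% = 40.2426%.
Secondary cost = (76.0 − 43.2) / 76.0 × 100% = 43.1579%.
Total = 40.2426% + 43.1579% = 83.4005% ≈ 83.4%.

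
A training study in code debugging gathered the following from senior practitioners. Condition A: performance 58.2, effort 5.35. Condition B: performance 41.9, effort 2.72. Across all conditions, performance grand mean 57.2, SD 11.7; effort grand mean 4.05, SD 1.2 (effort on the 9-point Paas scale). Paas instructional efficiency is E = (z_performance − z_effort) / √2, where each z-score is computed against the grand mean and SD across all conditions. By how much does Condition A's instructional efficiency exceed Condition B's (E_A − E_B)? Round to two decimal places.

-0.56

Condition A: z_P = (58.2 − 57.2)/11.7 = 0.0855; z_E = (5.35 − 4.05)/1.2 = 1.0833; E_A = (0.0855 − 1.0833)/√2 = -0.7056.
Condition B: z_P = (41.9 − 57.2)/11.7 = -1.3077; z_E = (2.72 − 4.05)/1.2 = -1.1083; E_B = (-1.3077 − (-1.1083))/√2 = -0.1410.
E_A − E_B = -0.7056 − (-0.1410) = -0.5646 ≈ -0.56.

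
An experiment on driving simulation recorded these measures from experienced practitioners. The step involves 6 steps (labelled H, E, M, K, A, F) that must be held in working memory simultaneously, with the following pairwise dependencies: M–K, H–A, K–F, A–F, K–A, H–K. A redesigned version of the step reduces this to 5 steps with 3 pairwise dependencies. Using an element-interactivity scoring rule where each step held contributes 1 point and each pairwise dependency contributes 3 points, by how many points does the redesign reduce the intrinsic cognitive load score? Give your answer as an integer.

10

Original: 6 × 1 + 6 × 3 = 6 + 18 = 24.
Redesigned: 5 × 1 + 3 × 3 = 5 + 9 = 14.
Reduction = 24 − 14 = 10.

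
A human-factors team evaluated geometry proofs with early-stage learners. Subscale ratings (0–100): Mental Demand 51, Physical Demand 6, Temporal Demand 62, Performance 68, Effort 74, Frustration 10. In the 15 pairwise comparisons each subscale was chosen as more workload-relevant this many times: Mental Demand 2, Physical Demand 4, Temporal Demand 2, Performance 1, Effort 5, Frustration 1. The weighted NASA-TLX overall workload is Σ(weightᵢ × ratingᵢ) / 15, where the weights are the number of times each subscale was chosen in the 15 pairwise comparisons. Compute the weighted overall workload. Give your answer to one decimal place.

46.5

The tallies are the weights (they sum to 15).
Weighted sum = 2·51 + 4·6 + 2·62 + 1·68 + 5·74 + 1·10
            = 102 + 24 + 124 + 68 + 370 + 10 = 698.
Overall workload = 698 / 15 = 46.5333 ≈ 46.5.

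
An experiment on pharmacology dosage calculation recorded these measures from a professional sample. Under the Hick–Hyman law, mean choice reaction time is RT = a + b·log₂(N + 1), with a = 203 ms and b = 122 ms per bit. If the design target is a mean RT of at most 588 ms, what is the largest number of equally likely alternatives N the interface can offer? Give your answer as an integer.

7

Set 203 + 122·log₂(N + 1) ≤ 588.
log₂(N + 1) ≤ (588 − 203) / 122 = 3.1557.
N + 1 ≤ 2^3.1557 = 8.9117.
N ≤ 7.9117, so the largest integer N is 7.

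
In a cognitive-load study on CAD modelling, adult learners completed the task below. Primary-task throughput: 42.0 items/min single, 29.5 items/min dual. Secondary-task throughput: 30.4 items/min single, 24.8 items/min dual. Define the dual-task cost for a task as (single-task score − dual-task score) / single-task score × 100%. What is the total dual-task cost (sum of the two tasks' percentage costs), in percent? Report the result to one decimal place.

Primary cost = (42.0 − 29.5) / 42.0 × 100% = 29.7619%.
Secondary cost = (30.4 − 24.8) / 30.4 × 100% = 18.4211%.
Total = 29.7619% + 18.4211% = 48.1830% ≈ 48.2%.

48.2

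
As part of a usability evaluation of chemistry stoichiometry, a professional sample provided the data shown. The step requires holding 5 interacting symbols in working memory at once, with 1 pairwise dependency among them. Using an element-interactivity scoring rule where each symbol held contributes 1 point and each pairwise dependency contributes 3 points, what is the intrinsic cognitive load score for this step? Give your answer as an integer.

8

Element contribution: 5 × 1 = 5.
Interaction contribution: 1 × 3 = 3.
Intrinsic load = 5 + 3 = 8.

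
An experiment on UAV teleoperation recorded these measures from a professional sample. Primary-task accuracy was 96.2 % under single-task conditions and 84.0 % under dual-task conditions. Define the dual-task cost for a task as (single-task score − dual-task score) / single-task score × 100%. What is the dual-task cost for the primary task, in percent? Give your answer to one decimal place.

12.7

Cost = (96.2 − 84.0) / 96.2 × 100%
     = 12.2000 / 96.2 × 100% = 12.6819%.
≈ 12.7%.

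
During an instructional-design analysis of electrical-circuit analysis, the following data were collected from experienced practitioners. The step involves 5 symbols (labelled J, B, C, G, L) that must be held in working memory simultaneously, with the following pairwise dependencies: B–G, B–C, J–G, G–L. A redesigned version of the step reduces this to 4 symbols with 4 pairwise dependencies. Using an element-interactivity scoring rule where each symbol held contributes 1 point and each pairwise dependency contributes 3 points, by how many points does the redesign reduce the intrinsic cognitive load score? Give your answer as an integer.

Original: 5 × 1 + 4 × 3 = 5 + 12 = 17.
Redesigned: 4 × 1 + 4 × 3 = 4 + 12 = 16.
Reduction = 17 − 16 = 1.

1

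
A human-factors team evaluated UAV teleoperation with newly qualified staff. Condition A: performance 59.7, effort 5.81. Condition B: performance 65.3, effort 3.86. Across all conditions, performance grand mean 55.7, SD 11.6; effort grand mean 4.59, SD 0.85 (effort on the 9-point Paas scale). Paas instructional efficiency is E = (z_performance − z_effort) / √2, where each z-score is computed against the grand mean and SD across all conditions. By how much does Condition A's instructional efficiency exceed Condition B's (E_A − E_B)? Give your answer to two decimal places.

Condition A: z_P = (59.7 − 55.7)/11.6 = 0.3448; z_E = (5.81 − 4.59)/0.85 = 1.4353; E_A = (0.3448 − 1.4353)/√2 = -0.7711.
Condition B: z_P = (65.3 − 55.7)/11.6 = 0.8276; z_E = (3.86 − 4.59)/0.85 = -0.8588; E_B = (0.8276 − (-0.8588))/√2 = 1.1925.
E_A − E_B = -0.7711 − 1.1925 = -1.9636 ≈ -1.96.

-1.96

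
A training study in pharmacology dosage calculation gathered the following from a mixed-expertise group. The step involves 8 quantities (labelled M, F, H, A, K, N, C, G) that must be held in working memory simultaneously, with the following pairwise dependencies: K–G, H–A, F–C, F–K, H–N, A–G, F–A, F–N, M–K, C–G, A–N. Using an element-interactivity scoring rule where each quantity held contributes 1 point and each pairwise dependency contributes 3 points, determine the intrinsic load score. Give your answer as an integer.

Count of quantities held simultaneously: 8.
Count of pairwise dependencies listed: 11.
Element contribution: 8 × 1 = 8.
Interaction contribution: 11 × 3 = 33.
Intrinsic load = 8 + 33 = 41.

41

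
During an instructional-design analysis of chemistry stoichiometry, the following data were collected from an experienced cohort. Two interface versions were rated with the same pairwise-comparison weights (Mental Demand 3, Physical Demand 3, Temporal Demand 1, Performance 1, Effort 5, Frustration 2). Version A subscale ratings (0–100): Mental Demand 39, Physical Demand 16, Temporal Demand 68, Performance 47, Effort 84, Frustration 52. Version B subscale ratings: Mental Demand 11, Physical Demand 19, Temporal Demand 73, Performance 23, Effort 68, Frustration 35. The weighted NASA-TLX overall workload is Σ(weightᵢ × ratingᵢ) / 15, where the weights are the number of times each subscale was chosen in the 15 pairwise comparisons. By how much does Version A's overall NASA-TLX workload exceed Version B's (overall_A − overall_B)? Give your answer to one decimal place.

13.9

Version A weighted sum = 3·39 + 3·16 + 1·68 + 1·47 + 5·84 + 2·52 = 117 + 48 + 68 + 47 + 420 + 104 = 804; overall_A = 804/15 = 53.6000.
Version B weighted sum = 3·11 + 3·19 + 1·73 + 1·23 + 5·68 + 2·35 = 33 + 57 + 73 + 23 + 340 + 70 = 596; overall_B = 596/15 = 39.7333.
Difference = 53.6000 − 39.7333 = 13.8667 ≈ 13.9.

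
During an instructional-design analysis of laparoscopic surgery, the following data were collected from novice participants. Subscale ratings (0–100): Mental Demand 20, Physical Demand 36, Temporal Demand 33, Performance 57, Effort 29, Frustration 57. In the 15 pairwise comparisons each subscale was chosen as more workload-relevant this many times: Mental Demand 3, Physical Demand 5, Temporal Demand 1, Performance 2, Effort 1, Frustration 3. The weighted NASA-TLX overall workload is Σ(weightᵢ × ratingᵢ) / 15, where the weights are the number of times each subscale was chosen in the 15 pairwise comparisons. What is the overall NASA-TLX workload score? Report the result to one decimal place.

The tallies are the weights (they sum to 15).
Weighted sum = 3·20 + 5·36 + 1·33 + 2·57 + 1·29 + 3·57
            = 60 + 180 + 33 + 114 + 29 + 171 = 587.
Overall workload = 587 / 15 = 39.1333 ≈ 39.1.

39.1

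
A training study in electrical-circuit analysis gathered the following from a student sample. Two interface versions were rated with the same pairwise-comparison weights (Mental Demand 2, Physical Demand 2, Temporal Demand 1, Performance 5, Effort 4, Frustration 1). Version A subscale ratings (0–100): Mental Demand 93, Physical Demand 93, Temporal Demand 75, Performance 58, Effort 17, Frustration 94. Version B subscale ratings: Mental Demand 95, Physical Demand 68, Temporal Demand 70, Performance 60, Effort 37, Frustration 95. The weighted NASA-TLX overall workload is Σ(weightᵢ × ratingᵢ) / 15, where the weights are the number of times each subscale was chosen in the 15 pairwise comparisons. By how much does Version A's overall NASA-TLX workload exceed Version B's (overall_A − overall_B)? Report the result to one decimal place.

-2.7

Version A weighted sum = 2·93 + 2·93 + 1·75 + 5·58 + 4·17 + 1·94 = 186 + 186 + 75 + 290 + 68 + 94 = 899; overall_A = 899/15 = 59.9333.
Version B weighted sum = 2·95 + 2·68 + 1·70 + 5·60 + 4·37 + 1·95 = 190 + 136 + 70 + 300 + 148 + 95 = 939; overall_B = 939/15 = 62.6000.
Difference = 59.9333 − 62.6000 = -2.6667 ≈ -2.7.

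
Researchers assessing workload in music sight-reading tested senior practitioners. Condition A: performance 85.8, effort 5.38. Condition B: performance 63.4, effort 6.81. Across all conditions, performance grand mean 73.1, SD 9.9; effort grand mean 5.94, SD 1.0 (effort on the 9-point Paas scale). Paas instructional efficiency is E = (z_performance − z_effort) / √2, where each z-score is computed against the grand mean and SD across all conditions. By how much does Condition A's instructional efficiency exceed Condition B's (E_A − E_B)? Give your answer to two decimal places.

2.61

Condition A: z_P = (85.8 − 73.1)/9.9 = 1.2828; z_E = (5.38 − 5.94)/1.0 = -0.5600; E_A = (1.2828 − (-0.5600))/√2 = 1.3031.
Condition B: z_P = (63.4 − 73.1)/9.9 = -0.9798; z_E = (6.81 − 5.94)/1.0 = 0.8700; E_B = (-0.9798 − 0.8700)/√2 = -1.3080.
E_A − E_B = 1.3031 − (-1.3080) = 2.6111 ≈ 2.61.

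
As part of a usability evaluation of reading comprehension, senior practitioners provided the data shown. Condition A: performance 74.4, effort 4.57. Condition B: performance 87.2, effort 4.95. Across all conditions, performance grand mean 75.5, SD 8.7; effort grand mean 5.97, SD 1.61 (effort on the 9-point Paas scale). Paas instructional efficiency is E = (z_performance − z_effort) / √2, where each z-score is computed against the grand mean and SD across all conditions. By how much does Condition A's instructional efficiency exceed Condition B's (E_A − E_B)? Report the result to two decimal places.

-0.87

Condition A: z_P = (74.4 − 75.5)/8.7 = -0.1264; z_E = (4.57 − 5.97)/1.61 = -0.8696; E_A = (-0.1264 − (-0.8696))/√2 = 0.5255.
Condition B: z_P = (87.2 − 75.5)/8.7 = 1.3448; z_E = (4.95 − 5.97)/1.61 = -0.6335; E_B = (1.3448 − (-0.6335))/√2 = 1.3989.
E_A − E_B = 0.5255 − 1.3989 = -0.8734 ≈ -0.87.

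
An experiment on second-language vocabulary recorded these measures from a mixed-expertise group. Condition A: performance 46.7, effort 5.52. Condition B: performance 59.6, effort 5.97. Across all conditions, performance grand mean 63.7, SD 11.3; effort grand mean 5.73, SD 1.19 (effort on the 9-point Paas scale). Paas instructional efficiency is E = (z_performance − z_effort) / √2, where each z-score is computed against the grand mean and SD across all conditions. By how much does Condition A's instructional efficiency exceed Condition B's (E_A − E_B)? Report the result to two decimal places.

-0.54

Condition A: z_P = (46.7 − 63.7)/11.3 = -1.5044; z_E = (5.52 − 5.73)/1.19 = -0.1765; E_A = (-1.5044 − (-0.1765))/√2 = -0.9390.
Condition B: z_P = (59.6 − 63.7)/11.3 = -0.3628; z_E = (5.97 − 5.73)/1.19 = 0.2017; E_B = (-0.3628 − 0.2017)/√2 = -0.3992.
E_A − E_B = -0.9390 − (-0.3992) = -0.5398 ≈ -0.54.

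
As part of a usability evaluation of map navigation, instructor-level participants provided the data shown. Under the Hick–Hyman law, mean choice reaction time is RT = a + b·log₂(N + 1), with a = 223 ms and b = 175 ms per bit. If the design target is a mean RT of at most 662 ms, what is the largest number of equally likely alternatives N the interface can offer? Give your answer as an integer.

Set 223 + 175·log₂(N + 1) ≤ 662.
log₂(N + 1) ≤ (662 − 223) / 175 = 2.5086.
N + 1 ≤ 2^2.5086 = 5.6907.
N ≤ 4.6907, so the largest integer N is 4.

4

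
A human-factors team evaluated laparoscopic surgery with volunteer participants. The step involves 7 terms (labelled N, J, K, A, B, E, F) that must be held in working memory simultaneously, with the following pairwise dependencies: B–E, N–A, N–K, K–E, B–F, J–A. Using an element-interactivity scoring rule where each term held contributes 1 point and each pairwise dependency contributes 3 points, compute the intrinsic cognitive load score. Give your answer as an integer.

Count of terms held simultaneously: 7.
Count of pairwise dependencies listed: 6.
Element contribution: 7 × 1 = 7.
Interaction contribution: 6 × 3 = 18.
Intrinsic load = 7 + 18 = 25.

25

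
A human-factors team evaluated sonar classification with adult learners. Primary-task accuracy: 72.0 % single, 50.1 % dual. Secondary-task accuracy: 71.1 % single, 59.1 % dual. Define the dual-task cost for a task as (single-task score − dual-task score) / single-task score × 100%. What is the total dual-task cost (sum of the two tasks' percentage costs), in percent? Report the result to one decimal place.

47.3

Primary cost = (72.0 − 50.1) / 72.0 × 100% = 30.4167%.
Secondary cost = (71.1 − 59.1) / 71.1 × 100% = 16.8776%.
Total = 30.4167% + 16.8776% = 47.2943% ≈ 47.3%.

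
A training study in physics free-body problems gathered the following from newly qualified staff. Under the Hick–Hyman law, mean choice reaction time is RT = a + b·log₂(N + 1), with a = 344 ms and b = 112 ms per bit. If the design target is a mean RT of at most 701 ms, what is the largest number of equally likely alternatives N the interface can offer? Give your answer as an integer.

8

Set 344 + 112·log₂(N + 1) ≤ 701.
log₂(N + 1) ≤ (701 − 344) / 112 = 3.1875.
N + 1 ≤ 2^3.1875 = 9.1103.
N ≤ 8.1103, so the largest integer N is 8.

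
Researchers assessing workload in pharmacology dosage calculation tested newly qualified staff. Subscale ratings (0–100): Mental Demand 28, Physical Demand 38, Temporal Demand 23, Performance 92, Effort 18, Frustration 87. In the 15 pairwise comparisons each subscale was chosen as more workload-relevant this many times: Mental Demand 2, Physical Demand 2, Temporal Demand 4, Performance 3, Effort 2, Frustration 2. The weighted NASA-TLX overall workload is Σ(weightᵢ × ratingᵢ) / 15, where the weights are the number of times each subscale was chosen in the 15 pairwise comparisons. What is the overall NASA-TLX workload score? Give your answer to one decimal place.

47.3

The tallies are the weights (they sum to 15).
Weighted sum = 2·28 + 2·38 + 4·23 + 3·92 + 2·18 + 2·87
            = 56 + 76 + 92 + 276 + 36 + 174 = 710.
Overall workload = 710 / 15 = 47.3333 ≈ 47.3.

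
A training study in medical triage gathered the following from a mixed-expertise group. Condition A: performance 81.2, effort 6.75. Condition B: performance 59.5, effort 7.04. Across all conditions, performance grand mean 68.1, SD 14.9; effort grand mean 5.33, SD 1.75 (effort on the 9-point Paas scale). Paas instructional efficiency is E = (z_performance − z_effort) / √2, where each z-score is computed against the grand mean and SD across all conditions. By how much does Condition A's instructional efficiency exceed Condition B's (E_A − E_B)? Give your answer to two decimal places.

1.15

Condition A: z_P = (81.2 − 68.1)/14.9 = 0.8792; z_E = (6.75 − 5.33)/1.75 = 0.8114; E_A = (0.8792 − 0.8114)/√2 = 0.0479.
Condition B: z_P = (59.5 − 68.1)/14.9 = -0.5772; z_E = (7.04 − 5.33)/1.75 = 0.9771; E_B = (-0.5772 − 0.9771)/√2 = -1.0991.
E_A − E_B = 0.0479 − (-1.0991) = 1.1470 ≈ 1.15.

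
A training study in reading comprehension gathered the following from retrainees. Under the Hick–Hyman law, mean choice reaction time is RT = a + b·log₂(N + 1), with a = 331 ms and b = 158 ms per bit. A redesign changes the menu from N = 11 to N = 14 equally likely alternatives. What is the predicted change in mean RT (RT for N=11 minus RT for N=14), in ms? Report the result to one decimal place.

RT(11) = 331 + 158·log₂(12) = 331 + 158·3.5850 = 897.4300 ms.
RT(14) = 331 + 158·log₂(15) = 331 + 158·3.9069 = 948.2902 ms.
Difference = 897.4300 − 948.2902 = -50.8602 ≈ -50.9 ms.

-50.9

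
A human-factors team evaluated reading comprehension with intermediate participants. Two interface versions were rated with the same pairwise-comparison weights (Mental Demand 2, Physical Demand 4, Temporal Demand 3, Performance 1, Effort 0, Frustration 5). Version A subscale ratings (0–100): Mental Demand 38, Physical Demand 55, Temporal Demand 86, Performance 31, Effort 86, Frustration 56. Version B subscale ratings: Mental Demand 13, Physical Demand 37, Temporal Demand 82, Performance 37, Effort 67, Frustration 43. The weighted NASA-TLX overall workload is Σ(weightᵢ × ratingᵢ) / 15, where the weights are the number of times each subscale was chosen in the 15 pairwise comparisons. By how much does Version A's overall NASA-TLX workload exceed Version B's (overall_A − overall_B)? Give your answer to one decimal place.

12.9

Version A weighted sum = 2·38 + 4·55 + 3·86 + 1·31 + 0·86 + 5·56 = 76 + 220 + 258 + 31 + 0 + 280 = 865; overall_A = 865/15 = 57.6667.
Version B weighted sum = 2·13 + 4·37 + 3·82 + 1·37 + 0·67 + 5·43 = 26 + 148 + 246 + 37 + 0 + 215 = 672; overall_B = 672/15 = 44.8000.
Difference = 57.6667 − 44.8000 = 12.8667 ≈ 12.9.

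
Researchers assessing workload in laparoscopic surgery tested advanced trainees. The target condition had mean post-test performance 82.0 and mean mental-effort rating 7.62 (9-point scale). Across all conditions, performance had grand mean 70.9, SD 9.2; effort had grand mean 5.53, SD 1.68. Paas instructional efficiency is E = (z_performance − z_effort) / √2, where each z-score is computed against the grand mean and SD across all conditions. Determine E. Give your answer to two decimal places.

z_performance = (82.0 − 70.9) / 9.2 = 11.1000 / 9.2 = 1.2065.
z_effort = (7.62 − 5.53) / 1.68 = 2.0900 / 1.68 = 1.2440.
z_P − z_E = 1.2065 − 1.2440 = -0.0375.
E = -0.0375 / √2 = -0.0375 / 1.41421 = -0.0265 ≈ -0.03.

-0.03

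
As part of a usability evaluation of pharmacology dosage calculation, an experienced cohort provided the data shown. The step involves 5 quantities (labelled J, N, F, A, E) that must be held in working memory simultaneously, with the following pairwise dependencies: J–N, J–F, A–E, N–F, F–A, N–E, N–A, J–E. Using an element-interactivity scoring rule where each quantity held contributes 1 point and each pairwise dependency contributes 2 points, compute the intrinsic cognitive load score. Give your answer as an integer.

21

Count of quantities held simultaneously: 5.
Count of pairwise dependencies listed: 8.
Element contribution: 5 × 1 = 5.
Interaction contribution: 8 × 2 = 16.
Intrinsic load = 5 + 16 = 21.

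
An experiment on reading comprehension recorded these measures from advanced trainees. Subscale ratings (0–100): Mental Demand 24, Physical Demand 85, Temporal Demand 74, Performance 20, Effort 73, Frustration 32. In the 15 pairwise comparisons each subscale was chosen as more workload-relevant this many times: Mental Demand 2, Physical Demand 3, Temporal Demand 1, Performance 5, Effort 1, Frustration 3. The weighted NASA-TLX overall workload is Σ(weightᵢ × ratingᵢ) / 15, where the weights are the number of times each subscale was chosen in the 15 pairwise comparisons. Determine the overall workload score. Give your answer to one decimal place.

The tallies are the weights (they sum to 15).
Weighted sum = 2·24 + 3·85 + 1·74 + 5·20 + 1·73 + 3·32
            = 48 + 255 + 74 + 100 + 73 + 96 = 646.
Overall workload = 646 / 15 = 43.0667 ≈ 43.1.

43.1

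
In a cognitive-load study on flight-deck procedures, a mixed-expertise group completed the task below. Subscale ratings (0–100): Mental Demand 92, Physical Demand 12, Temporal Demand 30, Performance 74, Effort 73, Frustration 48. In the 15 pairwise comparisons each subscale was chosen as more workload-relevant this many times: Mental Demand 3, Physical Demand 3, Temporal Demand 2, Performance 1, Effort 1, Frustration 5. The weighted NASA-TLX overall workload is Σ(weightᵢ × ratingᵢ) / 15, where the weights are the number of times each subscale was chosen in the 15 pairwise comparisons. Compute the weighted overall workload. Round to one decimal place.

50.6

The tallies are the weights (they sum to 15).
Weighted sum = 3·92 + 3·12 + 2·30 + 1·74 + 1·73 + 5·48
            = 276 + 36 + 60 + 74 + 73 + 240 = 759.
Overall workload = 759 / 15 = 50.6000 ≈ 50.6.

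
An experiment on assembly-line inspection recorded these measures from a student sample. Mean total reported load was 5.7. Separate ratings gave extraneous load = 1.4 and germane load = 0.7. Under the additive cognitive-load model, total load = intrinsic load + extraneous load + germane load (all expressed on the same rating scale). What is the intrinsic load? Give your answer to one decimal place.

intrinsic load = total − extraneous − germane
             = 5.7 − 1.4 − 0.7 = 3.6.

3.6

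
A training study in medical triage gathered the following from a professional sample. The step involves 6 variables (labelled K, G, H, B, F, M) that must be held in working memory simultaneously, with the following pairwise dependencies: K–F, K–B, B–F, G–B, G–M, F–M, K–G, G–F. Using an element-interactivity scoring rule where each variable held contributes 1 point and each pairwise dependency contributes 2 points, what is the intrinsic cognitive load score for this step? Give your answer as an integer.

22

Count of variables held simultaneously: 6.
Count of pairwise dependencies listed: 8.
Element contribution: 6 × 1 = 6.
Interaction contribution: 8 × 2 = 16.
Intrinsic load = 6 + 16 = 22.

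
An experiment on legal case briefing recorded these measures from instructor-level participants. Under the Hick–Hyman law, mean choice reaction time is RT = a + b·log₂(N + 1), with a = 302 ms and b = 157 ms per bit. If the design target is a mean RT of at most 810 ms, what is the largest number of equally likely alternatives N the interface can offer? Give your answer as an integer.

Set 302 + 157·log₂(N + 1) ≤ 810.
log₂(N + 1) ≤ (810 − 302) / 157 = 3.2357.
N + 1 ≤ 2^3.2357 = 9.4198.
N ≤ 8.4198, so the largest integer N is 8.

8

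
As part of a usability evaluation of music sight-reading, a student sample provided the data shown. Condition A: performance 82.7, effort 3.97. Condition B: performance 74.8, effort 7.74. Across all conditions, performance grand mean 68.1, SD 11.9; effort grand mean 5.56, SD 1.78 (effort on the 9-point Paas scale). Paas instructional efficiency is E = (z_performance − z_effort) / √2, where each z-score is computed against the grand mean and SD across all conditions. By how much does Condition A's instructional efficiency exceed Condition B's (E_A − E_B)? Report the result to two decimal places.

Condition A: z_P = (82.7 − 68.1)/11.9 = 1.2269; z_E = (3.97 − 5.56)/1.78 = -0.8933; E_A = (1.2269 − (-0.8933))/√2 = 1.4992.
Condition B: z_P = (74.8 − 68.1)/11.9 = 0.5630; z_E = (7.74 − 5.56)/1.78 = 1.2247; E_B = (0.5630 − 1.2247)/√2 = -0.4679.
E_A − E_B = 1.4992 − (-0.4679) = 1.9671 ≈ 1.97.

1.97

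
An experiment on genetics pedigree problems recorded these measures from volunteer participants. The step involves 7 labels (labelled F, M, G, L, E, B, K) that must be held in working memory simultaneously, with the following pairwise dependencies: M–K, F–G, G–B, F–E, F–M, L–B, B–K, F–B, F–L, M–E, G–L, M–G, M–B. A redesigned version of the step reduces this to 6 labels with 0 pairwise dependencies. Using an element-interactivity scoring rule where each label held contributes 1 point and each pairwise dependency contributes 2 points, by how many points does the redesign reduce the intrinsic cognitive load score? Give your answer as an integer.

Original: 7 × 1 + 13 × 2 = 7 + 26 = 33.
Redesigned: 6 × 1 + 0 × 2 = 6 + 0 = 6.
Reduction = 33 − 6 = 27.

27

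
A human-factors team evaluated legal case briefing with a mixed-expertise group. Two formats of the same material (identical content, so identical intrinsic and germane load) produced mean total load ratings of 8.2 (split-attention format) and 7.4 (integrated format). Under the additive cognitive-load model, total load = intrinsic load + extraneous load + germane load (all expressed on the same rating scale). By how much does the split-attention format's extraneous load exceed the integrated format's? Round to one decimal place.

Intrinsic and germane load are equal across formats, so the difference in total load equals the difference in extraneous load.
Extraneous-load difference = 8.2 − 7.4 = 0.8.

0.8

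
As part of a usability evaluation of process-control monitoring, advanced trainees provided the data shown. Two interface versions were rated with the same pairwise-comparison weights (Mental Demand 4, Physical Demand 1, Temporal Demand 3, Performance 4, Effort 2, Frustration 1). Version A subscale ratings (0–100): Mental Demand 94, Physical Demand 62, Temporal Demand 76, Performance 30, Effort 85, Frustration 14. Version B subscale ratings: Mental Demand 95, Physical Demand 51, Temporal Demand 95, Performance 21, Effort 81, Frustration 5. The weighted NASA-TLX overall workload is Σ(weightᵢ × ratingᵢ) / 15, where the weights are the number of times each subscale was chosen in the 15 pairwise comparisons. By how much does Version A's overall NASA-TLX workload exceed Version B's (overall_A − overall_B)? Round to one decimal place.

Version A weighted sum = 4·94 + 1·62 + 3·76 + 4·30 + 2·85 + 1·14 = 376 + 62 + 228 + 120 + 170 + 14 = 970; overall_A = 970/15 = 64.6667.
Version B weighted sum = 4·95 + 1·51 + 3·95 + 4·21 + 2·81 + 1·5 = 380 + 51 + 285 + 84 + 162 + 5 = 967; overall_B = 967/15 = 64.4667.
Difference = 64.6667 − 64.4667 = 0.2000 ≈ 0.2.

0.2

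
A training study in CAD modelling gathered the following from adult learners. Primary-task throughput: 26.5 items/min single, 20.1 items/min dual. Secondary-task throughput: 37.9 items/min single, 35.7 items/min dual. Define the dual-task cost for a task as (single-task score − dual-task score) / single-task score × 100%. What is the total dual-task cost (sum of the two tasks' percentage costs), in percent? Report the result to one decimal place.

Primary cost = (26.5 − 20.1) / 26.5 × 100% = 24.1509%.
Secondary cost = (37.9 − 35.7) / 37.9 × 100% = 5.8047%.
Total = 24.1509% + 5.8047% = 29.9556% ≈ 30.0%.

30.0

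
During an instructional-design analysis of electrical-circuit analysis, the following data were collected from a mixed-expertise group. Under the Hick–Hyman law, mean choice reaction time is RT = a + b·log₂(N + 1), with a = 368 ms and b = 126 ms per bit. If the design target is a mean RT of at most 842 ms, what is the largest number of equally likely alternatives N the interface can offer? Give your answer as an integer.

12

Set 368 + 126·log₂(N + 1) ≤ 842.
log₂(N + 1) ≤ (842 − 368) / 126 = 3.7619.
N + 1 ≤ 2^3.7619 = 13.5658.
N ≤ 12.5658, so the largest integer N is 12.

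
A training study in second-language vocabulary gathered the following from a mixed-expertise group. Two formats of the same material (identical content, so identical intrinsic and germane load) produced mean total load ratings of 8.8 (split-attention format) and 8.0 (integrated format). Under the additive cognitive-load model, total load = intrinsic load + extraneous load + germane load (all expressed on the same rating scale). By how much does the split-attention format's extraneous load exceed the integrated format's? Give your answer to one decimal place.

Intrinsic and germane load are equal across formats, so the difference in total load equals the difference in extraneous load.
Extraneous-load difference = 8.8 − 8.0 = 0.8.

0.8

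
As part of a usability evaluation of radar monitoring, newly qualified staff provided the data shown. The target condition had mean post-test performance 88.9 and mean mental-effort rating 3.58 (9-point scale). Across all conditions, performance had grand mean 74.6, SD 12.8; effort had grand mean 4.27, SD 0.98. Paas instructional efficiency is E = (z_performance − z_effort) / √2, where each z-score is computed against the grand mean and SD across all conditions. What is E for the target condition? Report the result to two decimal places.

z_performance = (88.9 − 74.6) / 12.8 = 14.3000 / 12.8 = 1.1172.
z_effort = (3.58 − 4.27) / 0.98 = -0.6900 / 0.98 = -0.7041.
z_P − z_E = 1.1172 − (-0.7041) = 1.8213.
E = 1.8213 / √2 = 1.8213 / 1.41421 = 1.2879 ≈ 1.29.

1.29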